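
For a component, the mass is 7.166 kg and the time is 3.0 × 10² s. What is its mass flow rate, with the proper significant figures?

mass flow rate = 7.166 kg ÷ 3.0 × 10² s = 0.0238866666667… kg/s.
7.166 has 4 significant figures; 3.0 × 10² has 2.
Division/multiplication keeps the fewest: 2 significant figures.
Rounded: 2.4 × 10⁻² kg/s.

2.4 × 10⁻² kg/s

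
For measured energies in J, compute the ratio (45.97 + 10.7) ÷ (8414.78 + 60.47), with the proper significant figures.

45.97 + 10.7 = 56.67, limited to 1 d.p. → 3 s.f.; 8414.78 + 60.47 = 8475.25, limited to 2 d.p. → 6 s.f.
Carrying full precision, 56.67 ÷ 8475.25 = 0.00668652842099…; keep min(3, 6) = 3 s.f.
Rounded to 3 significant figures: 0.00669.

0.00669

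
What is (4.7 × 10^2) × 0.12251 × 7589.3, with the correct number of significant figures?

(4.7 × 10^2) × 0.12251 × 7589.3 = 436989.61721
Multiplication/division keeps the fewest significant figures: 4.7 × 10^2 → 2 s.f., 0.12251 → 5 s.f., 7589.3 → 5 s.f.; limit is 2.
Rounded to 2 significant figures: 4.4 × 10^5.

4.4 × 10^5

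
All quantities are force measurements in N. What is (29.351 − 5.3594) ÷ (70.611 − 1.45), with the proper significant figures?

29.351 − 5.3594 = 23.9916, limited to 3 d.p. → 5 s.f.; 70.611 − 1.45 = 69.161, limited to 2 d.p. → 4 s.f.
Carrying full precision, 23.9916 ÷ 69.161 = 0.346894926331…; keep min(5, 4) = 4 s.f.
Rounded to 4 significant figures: 0.3469.

0.3469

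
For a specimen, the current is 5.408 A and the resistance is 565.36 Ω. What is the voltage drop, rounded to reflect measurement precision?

3057 V

voltage drop = 5.408 A × 565.36 Ω = 3057.46688 V.
5.408 has 4 significant figures; 565.36 has 5.
Division/multiplication keeps the fewest: 4 significant figures.
Rounded: 3057 V.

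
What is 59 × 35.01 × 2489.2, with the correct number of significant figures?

5.1 × 10⁶

59 × 35.01 × 2489.2 = 5141666.628
Multiplication/division keeps the fewest significant figures: 59 → 2 s.f., 35.01 → 4 s.f., 2489.2 → 5 s.f.; limit is 2.
Rounded to 2 significant figures: 5.1 × 10⁶.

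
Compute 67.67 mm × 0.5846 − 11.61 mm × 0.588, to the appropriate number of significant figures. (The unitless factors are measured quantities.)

67.67 × 0.5846 = 39.559882 → 39.56 mm (4 s.f., last digit at the 10^-2 place).
11.61 × 0.588 = 6.82668 → 6.83 mm (3 s.f., last digit at the 10^-2 place).
Difference: 32.733202 mm; keep the coarser place, 10^-2.
Result: 32.73 mm.

32.73 mm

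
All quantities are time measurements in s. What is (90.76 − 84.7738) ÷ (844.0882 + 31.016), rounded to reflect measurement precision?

0.00684

90.76 − 84.7738 = 5.9862, limited to 2 d.p. → 3 s.f.; 844.0882 + 31.016 = 875.1042, limited to 3 d.p. → 6 s.f.
Carrying full precision, 5.9862 ÷ 875.1042 = 0.00684055681598…; keep min(3, 6) = 3 s.f.
Rounded to 3 significant figures: 0.00684.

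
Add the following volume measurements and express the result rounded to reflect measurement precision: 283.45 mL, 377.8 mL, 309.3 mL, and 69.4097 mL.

1040.0 mL

283.45 mL + 377.8 mL + 309.3 mL + 69.4097 mL = 1039.9597 mL.
Addition/subtraction keeps the fewest decimal places: 283.45 → 2 decimal places, 377.8 → 1 decimal place, 309.3 → 1 decimal place, 69.4097 → 4 decimal places; limit is 1.
Rounded to 1 decimal place: 1040.0 mL.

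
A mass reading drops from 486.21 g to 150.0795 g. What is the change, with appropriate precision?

486.21 g − 150.0795 g = 336.1305 g.
Addition/subtraction keeps the fewest decimal places: 486.21 → 2 decimal places, 150.0795 → 4 decimal places; limit is 2.
Rounded to 2 decimal places: 336.13 g.

336.13 g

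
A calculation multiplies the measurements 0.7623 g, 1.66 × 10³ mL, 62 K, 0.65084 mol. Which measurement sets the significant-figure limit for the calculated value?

0.7623 g → 4 s.f.; 1.66 × 10³ mL → 3 s.f.; 62 K → 2 s.f.; 0.65084 mol → 5 s.f.
The fewest is 2 significant figures, from 62 K.

62 K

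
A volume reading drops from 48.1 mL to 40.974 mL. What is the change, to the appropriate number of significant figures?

48.1 mL − 40.974 mL = 7.126 mL.
Addition/subtraction keeps the fewest decimal places: 48.1 → 1 decimal place, 40.974 → 3 decimal places; limit is 1.
Rounded to 1 decimal place: 7.1 mL.

7.1 mL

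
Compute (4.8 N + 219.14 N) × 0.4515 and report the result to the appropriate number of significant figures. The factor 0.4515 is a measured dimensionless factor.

1.011 × 10^2 N

4.8 N + 219.14 N = 223.94 N; the sum is limited to 1 decimal place (4 s.f.).
Carrying full precision, 223.94 × 0.4515 = 101.10891 N; 0.4515 has 4 s.f., so the result keeps min(4, 4) = 4 s.f.
Rounded to 4 significant figures: 1.011 × 10^2 N.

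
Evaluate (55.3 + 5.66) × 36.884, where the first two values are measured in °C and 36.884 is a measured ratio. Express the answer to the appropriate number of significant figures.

2.25 × 10³ °C

55.3 °C + 5.66 °C = 60.96 °C; the sum is limited to 1 decimal place (3 s.f.).
Carrying full precision, 60.96 × 36.884 = 2248.44864 °C; 36.884 has 5 s.f., so the result keeps min(3, 5) = 3 s.f.
Rounded to 3 significant figures: 2.25 × 10³ °C.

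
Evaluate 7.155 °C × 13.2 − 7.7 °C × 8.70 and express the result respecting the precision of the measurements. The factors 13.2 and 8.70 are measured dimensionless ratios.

7.155 × 13.2 = 94.446 → 94.4 °C (3 s.f., last digit at the 10^-1 place).
7.7 × 8.70 = 66.99 → 67 °C (2 s.f., last digit at the 10^0 place).
Difference: 27.456 °C; keep the coarser place, 10^0.
Result: 27 °C.

27 °C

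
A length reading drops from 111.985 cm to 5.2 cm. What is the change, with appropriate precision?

106.8 cm

111.985 cm − 5.2 cm = 106.785 cm.
Addition/subtraction keeps the fewest decimal places: 111.985 → 3 decimal places, 5.2 → 1 decimal place; limit is 1.
Rounded to 1 decimal place: 106.8 cm.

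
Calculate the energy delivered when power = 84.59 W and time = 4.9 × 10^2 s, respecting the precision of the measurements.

energy delivered = 84.59 W × 4.9 × 10^2 s = 41449.1 J.
84.59 has 4 significant figures; 4.9 × 10^2 has 2.
Division/multiplication keeps the fewest: 2 significant figures.
Rounded: 4.1 × 10^4 J.

4.1 × 10^4 J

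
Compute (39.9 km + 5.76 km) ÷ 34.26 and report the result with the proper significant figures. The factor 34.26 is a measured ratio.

1.33 km

39.9 km + 5.76 km = 45.66 km; the sum is limited to 1 decimal place (3 s.f.).
Carrying full precision, 45.66 ÷ 34.26 = 1.33274956217… km; 34.26 has 4 s.f., so the result keeps min(3, 4) = 3 s.f.
Rounded to 3 significant figures: 1.33 km.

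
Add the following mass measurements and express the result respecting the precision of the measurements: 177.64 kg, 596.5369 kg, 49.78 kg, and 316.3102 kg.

177.64 kg + 596.5369 kg + 49.78 kg + 316.3102 kg = 1140.2671 kg.
Addition/subtraction keeps the fewest decimal places: 177.64 → 2 decimal places, 596.5369 → 4 decimal places, 49.78 → 2 decimal places, 316.3102 → 4 decimal places; limit is 2.
Rounded to 2 decimal places: 1.14027 × 10^3 kg.

1.14027 × 10^3 kg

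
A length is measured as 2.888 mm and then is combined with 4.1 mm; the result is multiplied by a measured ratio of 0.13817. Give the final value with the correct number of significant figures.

0.97 mm

2.888 mm + 4.1 mm = 6.988 mm; the sum is limited to 1 decimal place (2 s.f.).
Carrying full precision, 6.988 × 0.13817 = 0.96553196 mm; 0.13817 has 5 s.f., so the result keeps min(2, 5) = 2 s.f.
Rounded to 2 significant figures: 0.97 mm.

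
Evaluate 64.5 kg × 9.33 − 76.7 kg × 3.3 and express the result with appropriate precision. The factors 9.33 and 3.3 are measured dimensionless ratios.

64.5 × 9.33 = 601.785 → 602 kg (3 s.f., last digit at the 10^0 place).
76.7 × 3.3 = 253.11 → 2.5 × 10^2 kg (2 s.f., last digit at the 10^1 place).
Difference: 348.675 kg; keep the coarser place, 10^1.
Result: 3.5 × 10^2 kg.

3.5 × 10^2 kg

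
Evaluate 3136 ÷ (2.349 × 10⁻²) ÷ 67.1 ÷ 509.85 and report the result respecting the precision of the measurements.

3136 ÷ (2.349 × 10⁻²) ÷ 67.1 ÷ 509.85 = 3.90236684736…
Multiplication/division keeps the fewest significant figures: 3136 → 4 s.f., 2.349 × 10⁻² → 4 s.f., 67.1 → 3 s.f., 509.85 → 5 s.f.; limit is 3.
Rounded to 3 significant figures: 3.90.

3.90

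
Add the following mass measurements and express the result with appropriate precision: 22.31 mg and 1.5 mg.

22.31 mg + 1.5 mg = 23.81 mg.
Addition/subtraction keeps the fewest decimal places: 22.31 → 2 decimal places, 1.5 → 1 decimal place; limit is 1.
Rounded to 1 decimal place: 23.8 mg.

23.8 mg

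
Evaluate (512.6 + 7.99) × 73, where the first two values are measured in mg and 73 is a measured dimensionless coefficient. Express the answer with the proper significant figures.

512.6 mg + 7.99 mg = 520.59 mg; the sum is limited to 1 decimal place (4 s.f.).
Carrying full precision, 520.59 × 73 = 38003.07 mg; 73 has 2 s.f., so the result keeps min(4, 2) = 2 s.f.
Rounded to 2 significant figures: 3.8 × 10^4 mg.

3.8 × 10^4 mg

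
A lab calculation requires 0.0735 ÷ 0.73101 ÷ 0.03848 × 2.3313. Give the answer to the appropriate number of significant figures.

6.09

0.0735 ÷ 0.73101 ÷ 0.03848 × 2.3313 = 6.09154029507…
Multiplication/division keeps the fewest significant figures: 0.0735 → 3 s.f., 0.73101 → 5 s.f., 0.03848 → 4 s.f., 2.3313 → 5 s.f.; limit is 3.
Rounded to 3 significant figures: 6.09.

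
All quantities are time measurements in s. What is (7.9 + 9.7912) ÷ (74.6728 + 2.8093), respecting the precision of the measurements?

0.228

7.9 + 9.7912 = 17.6912, limited to 1 d.p. → 3 s.f.; 74.6728 + 2.8093 = 77.4821, limited to 4 d.p. → 6 s.f.
Carrying full precision, 17.6912 ÷ 77.4821 = 0.228326284393…; keep min(3, 6) = 3 s.f.
Rounded to 3 significant figures: 0.228.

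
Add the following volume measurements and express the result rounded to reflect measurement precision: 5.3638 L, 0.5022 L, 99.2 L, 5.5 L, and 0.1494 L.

5.3638 L + 0.5022 L + 99.2 L + 5.5 L + 0.1494 L = 110.7154 L.
Addition/subtraction keeps the fewest decimal places: 5.3638 → 4 decimal places, 0.5022 → 4 decimal places, 99.2 → 1 decimal place, 5.5 → 1 decimal place, 0.1494 → 4 decimal places; limit is 1.
Rounded to 1 decimal place: 1.107 × 10^2 L.

1.107 × 10^2 L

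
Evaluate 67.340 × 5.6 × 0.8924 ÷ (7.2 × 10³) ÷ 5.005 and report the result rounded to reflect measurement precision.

0.0093

67.340 × 5.6 × 0.8924 ÷ (7.2 × 10³) ÷ 5.005 = 0.00933865050505…
Multiplication/division keeps the fewest significant figures: 67.340 → 5 s.f., 5.6 → 2 s.f., 0.8924 → 4 s.f., 7.2 × 10³ → 2 s.f., 5.005 → 4 s.f.; limit is 2.
Rounded to 2 significant figures: 0.0093.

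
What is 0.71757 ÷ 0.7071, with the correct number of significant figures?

1.015

0.71757 ÷ 0.7071 = 1.014806958…
Multiplication/division keeps the fewest significant figures: 0.71757 → 5 s.f., 0.7071 → 4 s.f.; limit is 4.
Rounded to 4 significant figures: 1.015.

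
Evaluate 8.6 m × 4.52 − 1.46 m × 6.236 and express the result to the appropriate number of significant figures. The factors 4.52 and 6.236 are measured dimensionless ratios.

8.6 × 4.52 = 38.872 → 39 m (2 s.f., last digit at the 10^0 place).
1.46 × 6.236 = 9.10456 → 9.10 m (3 s.f., last digit at the 10^-2 place).
Difference: 29.76744 m; keep the coarser place, 10^0.
Result: 3.0 × 10^1 m.

3.0 × 10^1 m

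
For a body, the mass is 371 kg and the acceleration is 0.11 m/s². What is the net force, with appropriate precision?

net force = 371 kg × 0.11 m/s² = 40.81 N.
371 has 3 significant figures; 0.11 has 2.
Division/multiplication keeps the fewest: 2 significant figures.
Rounded: 41 N.

41 N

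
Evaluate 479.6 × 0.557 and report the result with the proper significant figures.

267

479.6 × 0.557 = 267.1372
Multiplication/division keeps the fewest significant figures: 479.6 → 4 s.f., 0.557 → 3 s.f.; limit is 3.
Rounded to 3 significant figures: 267.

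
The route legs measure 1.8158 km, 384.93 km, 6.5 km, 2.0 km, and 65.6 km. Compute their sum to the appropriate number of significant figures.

460.8 km

1.8158 km + 384.93 km + 6.5 km + 2.0 km + 65.6 km = 460.8458 km.
Addition/subtraction keeps the fewest decimal places: 1.8158 → 4 decimal places, 384.93 → 2 decimal places, 6.5 → 1 decimal place, 2.0 → 1 decimal place, 65.6 → 1 decimal place; limit is 1.
Rounded to 1 decimal place: 460.8 km.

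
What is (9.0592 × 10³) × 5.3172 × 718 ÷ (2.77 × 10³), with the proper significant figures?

(9.0592 × 10³) × 5.3172 × 718 ÷ (2.77 × 10³) = 12485.8329156…
Multiplication/division keeps the fewest significant figures: 9.0592 × 10³ → 5 s.f., 5.3172 → 5 s.f., 718 → 3 s.f., 2.77 × 10³ → 3 s.f.; limit is 3.
Rounded to 3 significant figures: 1.25 × 10⁴.

1.25 × 10⁴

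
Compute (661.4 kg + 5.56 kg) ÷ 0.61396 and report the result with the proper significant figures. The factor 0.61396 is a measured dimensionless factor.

1086 kg

661.4 kg + 5.56 kg = 666.96 kg; the sum is limited to 1 decimal place (4 s.f.).
Carrying full precision, 666.96 ÷ 0.61396 = 1086.32484201… kg; 0.61396 has 5 s.f., so the result keeps min(4, 5) = 4 s.f.
Rounded to 4 significant figures: 1086 kg.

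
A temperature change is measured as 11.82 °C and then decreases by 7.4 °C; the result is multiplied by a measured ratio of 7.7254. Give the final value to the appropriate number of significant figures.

11.82 °C − 7.4 °C = 4.42 °C; the difference is limited to 1 decimal place (2 s.f.).
Carrying full precision, 4.42 × 7.7254 = 34.146268 °C; 7.7254 has 5 s.f., so the result keeps min(2, 5) = 2 s.f.
Rounded to 2 significant figures: 34 °C.

34 °C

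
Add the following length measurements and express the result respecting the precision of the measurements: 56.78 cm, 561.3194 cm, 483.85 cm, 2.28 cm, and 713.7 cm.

56.78 cm + 561.3194 cm + 483.85 cm + 2.28 cm + 713.7 cm = 1817.9294 cm.
Addition/subtraction keeps the fewest decimal places: 56.78 → 2 decimal places, 561.3194 → 4 decimal places, 483.85 → 2 decimal places, 2.28 → 2 decimal places, 713.7 → 1 decimal place; limit is 1.
Rounded to 1 decimal place: 1817.9 cm.

1817.9 cm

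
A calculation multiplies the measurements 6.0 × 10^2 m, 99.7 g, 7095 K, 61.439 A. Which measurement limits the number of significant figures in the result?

6.0 × 10^2 m

6.0 × 10^2 m → 2 s.f.; 99.7 g → 3 s.f.; 7095 K → 4 s.f.; 61.439 A → 5 s.f.
The fewest is 2 significant figures, from 6.0 × 10^2 m.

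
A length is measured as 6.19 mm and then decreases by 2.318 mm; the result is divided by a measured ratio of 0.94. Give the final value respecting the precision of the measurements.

6.19 mm − 2.318 mm = 3.872 mm; the difference is limited to 2 decimal places (3 s.f.).
Carrying full precision, 3.872 ÷ 0.94 = 4.11914893617… mm; 0.94 has 2 s.f., so the result keeps min(3, 2) = 2 s.f.
Rounded to 2 significant figures: 4.1 mm.

4.1 mm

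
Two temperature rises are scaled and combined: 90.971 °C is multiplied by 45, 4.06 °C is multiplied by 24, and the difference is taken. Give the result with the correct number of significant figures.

90.971 × 45 = 4093.695 → 4.1 × 10³ °C (2 s.f., last digit at the 10^2 place).
4.06 × 24 = 97.44 → 97 °C (2 s.f., last digit at the 10^0 place).
Difference: 3996.255 °C; keep the coarser place, 10^2.
Result: 4.0 × 10³ °C.

4.0 × 10³ °C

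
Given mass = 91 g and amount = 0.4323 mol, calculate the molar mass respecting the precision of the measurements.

molar mass = 91 g ÷ 0.4323 mol = 210.501966227… g/mol.
91 has 2 significant figures; 0.4323 has 4.
Division/multiplication keeps the fewest: 2 significant figures.
Rounded: 2.1 × 10^2 g/mol.

2.1 × 10^2 g/mol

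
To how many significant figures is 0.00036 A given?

2

0.00036: leading zeros are not significant.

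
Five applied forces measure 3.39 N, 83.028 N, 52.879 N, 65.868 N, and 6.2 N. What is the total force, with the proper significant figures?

211.4 N

3.39 N + 83.028 N + 52.879 N + 65.868 N + 6.2 N = 211.365 N.
Addition/subtraction keeps the fewest decimal places: 3.39 → 2 decimal places, 83.028 → 3 decimal places, 52.879 → 3 decimal places, 65.868 → 3 decimal places, 6.2 → 1 decimal place; limit is 1.
Rounded to 1 decimal place: 211.4 N.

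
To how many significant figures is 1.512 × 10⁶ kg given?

4

1.512 × 10⁶: in scientific notation every digit of the coefficient is significant.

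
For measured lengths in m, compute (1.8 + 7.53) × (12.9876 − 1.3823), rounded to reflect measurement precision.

1.8 + 7.53 = 9.33, limited to 1 d.p. → 2 s.f.; 12.9876 − 1.3823 = 11.6053, limited to 4 d.p. → 6 s.f.
Carrying full precision, 9.33 × 11.6053 = 108.277449; keep min(2, 6) = 2 s.f.
Rounded to 2 significant figures: 1.1 × 10² m².

1.1 × 10² m²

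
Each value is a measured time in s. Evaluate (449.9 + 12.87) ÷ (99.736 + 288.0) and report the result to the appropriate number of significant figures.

449.9 + 12.87 = 462.77, limited to 1 d.p. → 4 s.f.; 99.736 + 288.0 = 387.736, limited to 1 d.p. → 4 s.f.
Carrying full precision, 462.77 ÷ 387.736 = 1.19351827016…; keep min(4, 4) = 4 s.f.
Rounded to 4 significant figures: 1.194.

1.194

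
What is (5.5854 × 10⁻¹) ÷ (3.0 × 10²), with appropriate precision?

0.0019

(5.5854 × 10⁻¹) ÷ (3.0 × 10²) = 0.0018618
Multiplication/division keeps the fewest significant figures: 5.5854 × 10⁻¹ → 5 s.f., 3.0 × 10² → 2 s.f.; limit is 2.
Rounded to 2 significant figures: 0.0019.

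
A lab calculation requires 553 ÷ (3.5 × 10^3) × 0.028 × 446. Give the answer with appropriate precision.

2.0

553 ÷ (3.5 × 10^3) × 0.028 × 446 = 1.973104
Multiplication/division keeps the fewest significant figures: 553 → 3 s.f., 3.5 × 10^3 → 2 s.f., 0.028 → 2 s.f., 446 → 3 s.f.; limit is 2.
Rounded to 2 significant figures: 2.0.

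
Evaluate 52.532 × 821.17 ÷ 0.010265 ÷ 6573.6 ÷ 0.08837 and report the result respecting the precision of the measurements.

52.532 × 821.17 ÷ 0.010265 ÷ 6573.6 ÷ 0.08837 = 7234.19027935…
Multiplication/division keeps the fewest significant figures: 52.532 → 5 s.f., 821.17 → 5 s.f., 0.010265 → 5 s.f., 6573.6 → 5 s.f., 0.08837 → 4 s.f.; limit is 4.
Rounded to 4 significant figures: 7234.

7234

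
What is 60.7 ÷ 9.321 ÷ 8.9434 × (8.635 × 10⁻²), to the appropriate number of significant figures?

0.0629

60.7 ÷ 9.321 ÷ 8.9434 × (8.635 × 10⁻²) = 0.0628761396244…
Multiplication/division keeps the fewest significant figures: 60.7 → 3 s.f., 9.321 → 4 s.f., 8.9434 → 5 s.f., 8.635 × 10⁻² → 4 s.f.; limit is 3.
Rounded to 3 significant figures: 0.0629.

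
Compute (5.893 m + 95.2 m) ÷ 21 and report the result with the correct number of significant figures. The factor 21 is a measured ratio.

5.893 m + 95.2 m = 101.093 m; the sum is limited to 1 decimal place (4 s.f.).
Carrying full precision, 101.093 ÷ 21 = 4.81395238095… m; 21 has 2 s.f., so the result keeps min(4, 2) = 2 s.f.
Rounded to 2 significant figures: 4.8 m.

4.8 m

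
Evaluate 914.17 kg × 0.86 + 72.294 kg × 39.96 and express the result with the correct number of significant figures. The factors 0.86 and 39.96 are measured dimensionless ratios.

914.17 × 0.86 = 786.1862 → 7.9 × 10^2 kg (2 s.f., last digit at the 10^1 place).
72.294 × 39.96 = 2888.86824 → 2889 kg (4 s.f., last digit at the 10^0 place).
Sum: 3675.05444 kg; keep the coarser place, 10^1.
Result: 3.68 × 10^3 kg.

3.68 × 10^3 kg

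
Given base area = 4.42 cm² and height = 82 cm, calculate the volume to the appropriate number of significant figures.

volume = 4.42 cm² × 82 cm = 362.44 cm³.
4.42 has 3 significant figures; 82 has 2.
Division/multiplication keeps the fewest: 2 significant figures.
Rounded: 3.6 × 10² cm³.

3.6 × 10² cm³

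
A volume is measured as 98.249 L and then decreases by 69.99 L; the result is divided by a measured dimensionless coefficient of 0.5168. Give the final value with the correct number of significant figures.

98.249 L − 69.99 L = 28.259 L; the difference is limited to 2 decimal places (4 s.f.).
Carrying full precision, 28.259 ÷ 0.5168 = 54.6807275542… L; 0.5168 has 4 s.f., so the result keeps min(4, 4) = 4 s.f.
Rounded to 4 significant figures: 54.68 L.

54.68 L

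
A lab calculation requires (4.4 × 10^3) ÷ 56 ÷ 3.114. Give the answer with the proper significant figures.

(4.4 × 10^3) ÷ 56 ÷ 3.114 = 25.2316726305…
Multiplication/division keeps the fewest significant figures: 4.4 × 10^3 → 2 s.f., 56 → 2 s.f., 3.114 → 4 s.f.; limit is 2.
Rounded to 2 significant figures: 25.

25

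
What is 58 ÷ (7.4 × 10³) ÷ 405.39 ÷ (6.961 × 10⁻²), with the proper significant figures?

2.8 × 10⁻⁴

58 ÷ (7.4 × 10³) ÷ 405.39 ÷ (6.961 × 10⁻²) = 0.000277748427351…
Multiplication/division keeps the fewest significant figures: 58 → 2 s.f., 7.4 × 10³ → 2 s.f., 405.39 → 5 s.f., 6.961 × 10⁻² → 4 s.f.; limit is 2.
Rounded to 2 significant figures: 2.8 × 10⁻⁴.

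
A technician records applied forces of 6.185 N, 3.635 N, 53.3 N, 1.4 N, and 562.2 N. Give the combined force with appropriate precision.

626.7 N

6.185 N + 3.635 N + 53.3 N + 1.4 N + 562.2 N = 626.720 N.
Addition/subtraction keeps the fewest decimal places: 6.185 → 3 decimal places, 3.635 → 3 decimal places, 53.3 → 1 decimal place, 1.4 → 1 decimal place, 562.2 → 1 decimal place; limit is 1.
Rounded to 1 decimal place: 626.7 N.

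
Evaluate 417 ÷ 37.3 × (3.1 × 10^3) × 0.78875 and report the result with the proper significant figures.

417 ÷ 37.3 × (3.1 × 10^3) × 0.78875 = 27335.5797587…
Multiplication/division keeps the fewest significant figures: 417 → 3 s.f., 37.3 → 3 s.f., 3.1 × 10^3 → 2 s.f., 0.78875 → 5 s.f.; limit is 2.
Rounded to 2 significant figures: 2.7 × 10^4.

2.7 × 10^4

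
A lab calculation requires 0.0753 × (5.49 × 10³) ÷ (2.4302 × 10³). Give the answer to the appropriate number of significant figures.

0.0753 × (5.49 × 10³) ÷ (2.4302 × 10³) = 0.170108221546…
Multiplication/division keeps the fewest significant figures: 0.0753 → 3 s.f., 5.49 × 10³ → 3 s.f., 2.4302 × 10³ → 5 s.f.; limit is 3.
Rounded to 3 significant figures: 0.170.

0.170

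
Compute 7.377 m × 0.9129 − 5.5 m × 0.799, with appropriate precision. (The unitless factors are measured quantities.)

2.3 m

7.377 × 0.9129 = 6.7344633 → 6.734 m (4 s.f., last digit at the 10^-3 place).
5.5 × 0.799 = 4.3945 → 4.4 m (2 s.f., last digit at the 10^-1 place).
Difference: 2.3399633 m; keep the coarser place, 10^-1.
Result: 2.3 m.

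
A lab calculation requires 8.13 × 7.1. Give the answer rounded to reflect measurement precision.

58

8.13 × 7.1 = 57.723
Multiplication/division keeps the fewest significant figures: 8.13 → 3 s.f., 7.1 → 2 s.f.; limit is 2.
Rounded to 2 significant figures: 58.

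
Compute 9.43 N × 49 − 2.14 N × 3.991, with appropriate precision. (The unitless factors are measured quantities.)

4.5 × 10^2 N

9.43 × 49 = 462.07 → 4.6 × 10^2 N (2 s.f., last digit at the 10^1 place).
2.14 × 3.991 = 8.54074 → 8.54 N (3 s.f., last digit at the 10^-2 place).
Difference: 453.52926 N; keep the coarser place, 10^1.
Result: 4.5 × 10^2 N.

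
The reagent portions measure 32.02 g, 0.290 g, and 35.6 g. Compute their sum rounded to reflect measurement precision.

32.02 g + 0.290 g + 35.6 g = 67.910 g.
Addition/subtraction keeps the fewest decimal places: 32.02 → 2 decimal places, 0.290 → 3 decimal places, 35.6 → 1 decimal place; limit is 1.
Rounded to 1 decimal place: 67.9 g.

67.9 g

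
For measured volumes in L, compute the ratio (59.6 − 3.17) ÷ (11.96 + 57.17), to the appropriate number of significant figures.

59.6 − 3.17 = 56.43, limited to 1 d.p. → 3 s.f.; 11.96 + 57.17 = 69.13, limited to 2 d.p. → 4 s.f.
Carrying full precision, 56.43 ÷ 69.13 = 0.816288152756…; keep min(3, 4) = 3 s.f.
Rounded to 3 significant figures: 0.816.

0.816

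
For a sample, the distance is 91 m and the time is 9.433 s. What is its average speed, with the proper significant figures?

average speed = 91 m ÷ 9.433 s = 9.64698399237… m/s.
91 has 2 significant figures; 9.433 has 4.
Division/multiplication keeps the fewest: 2 significant figures.
Rounded: 9.6 m/s.

9.6 m/s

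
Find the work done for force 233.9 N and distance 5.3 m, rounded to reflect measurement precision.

work done = 233.9 N × 5.3 m = 1239.67 J.
233.9 has 4 significant figures; 5.3 has 2.
Division/multiplication keeps the fewest: 2 significant figures.
Rounded: 1.2 × 10^3 J.

1.2 × 10^3 J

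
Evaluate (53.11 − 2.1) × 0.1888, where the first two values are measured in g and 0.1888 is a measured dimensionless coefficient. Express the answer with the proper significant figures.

9.63 g

53.11 g − 2.1 g = 51.01 g; the difference is limited to 1 decimal place (3 s.f.).
Carrying full precision, 51.01 × 0.1888 = 9.630688 g; 0.1888 has 4 s.f., so the result keeps min(3, 4) = 3 s.f.
Rounded to 3 significant figures: 9.63 g.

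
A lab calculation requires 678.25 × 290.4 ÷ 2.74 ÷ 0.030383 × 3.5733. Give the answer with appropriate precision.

678.25 × 290.4 ÷ 2.74 ÷ 0.030383 × 3.5733 = 8454242.04205…
Multiplication/division keeps the fewest significant figures: 678.25 → 5 s.f., 290.4 → 4 s.f., 2.74 → 3 s.f., 0.030383 → 5 s.f., 3.5733 → 5 s.f.; limit is 3.
Rounded to 3 significant figures: 8.45 × 10^6.

8.45 × 10^6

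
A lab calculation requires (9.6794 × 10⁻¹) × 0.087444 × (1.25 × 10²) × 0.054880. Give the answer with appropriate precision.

0.581

(9.6794 × 10⁻¹) × 0.087444 × (1.25 × 10²) × 0.054880 = 0.58063414117…
Multiplication/division keeps the fewest significant figures: 9.6794 × 10⁻¹ → 5 s.f., 0.087444 → 5 s.f., 1.25 × 10² → 3 s.f., 0.054880 → 5 s.f.; limit is 3.
Rounded to 3 significant figures: 0.581.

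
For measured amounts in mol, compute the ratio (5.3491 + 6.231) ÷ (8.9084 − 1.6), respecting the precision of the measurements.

5.3491 + 6.231 = 11.5801, limited to 3 d.p. → 5 s.f.; 8.9084 − 1.6 = 7.3084, limited to 1 d.p. → 2 s.f.
Carrying full precision, 11.5801 ÷ 7.3084 = 1.58449181763…; keep min(5, 2) = 2 s.f.
Rounded to 2 significant figures: 1.6.

1.6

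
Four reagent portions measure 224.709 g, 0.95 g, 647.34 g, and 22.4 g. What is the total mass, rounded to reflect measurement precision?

224.709 g + 0.95 g + 647.34 g + 22.4 g = 895.399 g.
Addition/subtraction keeps the fewest decimal places: 224.709 → 3 decimal places, 0.95 → 2 decimal places, 647.34 → 2 decimal places, 22.4 → 1 decimal place; limit is 1.
Rounded to 1 decimal place: 895.4 g.

895.4 g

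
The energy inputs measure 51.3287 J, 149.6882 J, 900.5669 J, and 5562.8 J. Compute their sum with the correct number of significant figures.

6.6644 × 10³ J

51.3287 J + 149.6882 J + 900.5669 J + 5562.8 J = 6664.3838 J.
Addition/subtraction keeps the fewest decimal places: 51.3287 → 4 decimal places, 149.6882 → 4 decimal places, 900.5669 → 4 decimal places, 5562.8 → 1 decimal place; limit is 1.
Rounded to 1 decimal place: 6.6644 × 10³ J.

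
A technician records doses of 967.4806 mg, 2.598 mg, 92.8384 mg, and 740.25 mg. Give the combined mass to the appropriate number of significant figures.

1803.17 mg

967.4806 mg + 2.598 mg + 92.8384 mg + 740.25 mg = 1803.1670 mg.
Addition/subtraction keeps the fewest decimal places: 967.4806 → 4 decimal places, 2.598 → 3 decimal places, 92.8384 → 4 decimal places, 740.25 → 2 decimal places; limit is 2.
Rounded to 2 decimal places: 1803.17 mg.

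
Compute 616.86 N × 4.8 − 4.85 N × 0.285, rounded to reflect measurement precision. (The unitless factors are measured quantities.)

616.86 × 4.8 = 2960.928 → 3.0 × 10³ N (2 s.f., last digit at the 10^2 place).
4.85 × 0.285 = 1.38225 → 1.38 N (3 s.f., last digit at the 10^-2 place).
Difference: 2959.54575 N; keep the coarser place, 10^2.
Result: 3.0 × 10³ N.

3.0 × 10³ N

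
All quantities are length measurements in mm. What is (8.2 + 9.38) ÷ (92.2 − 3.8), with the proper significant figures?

0.199

8.2 + 9.38 = 17.58, limited to 1 d.p. → 3 s.f.; 92.2 − 3.8 = 88.4, limited to 1 d.p. → 3 s.f.
Carrying full precision, 17.58 ÷ 88.4 = 0.198868778281…; keep min(3, 3) = 3 s.f.
Rounded to 3 significant figures: 0.199.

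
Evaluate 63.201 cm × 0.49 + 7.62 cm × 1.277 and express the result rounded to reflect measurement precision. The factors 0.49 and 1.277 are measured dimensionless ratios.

63.201 × 0.49 = 30.96849 → 31 cm (2 s.f., last digit at the 10^0 place).
7.62 × 1.277 = 9.73074 → 9.73 cm (3 s.f., last digit at the 10^-2 place).
Sum: 40.69923 cm; keep the coarser place, 10^0.
Result: 41 cm.

41 cm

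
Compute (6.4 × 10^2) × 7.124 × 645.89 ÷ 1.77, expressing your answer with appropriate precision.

1.7 × 10^6

(6.4 × 10^2) × 7.124 × 645.89 ÷ 1.77 = 1663754.25446…
Multiplication/division keeps the fewest significant figures: 6.4 × 10^2 → 2 s.f., 7.124 → 4 s.f., 645.89 → 5 s.f., 1.77 → 3 s.f.; limit is 2.
Rounded to 2 significant figures: 1.7 × 10^6.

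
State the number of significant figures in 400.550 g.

6

400.550: trailing zeros after a decimal point are significant; zeros between nonzero digits are significant.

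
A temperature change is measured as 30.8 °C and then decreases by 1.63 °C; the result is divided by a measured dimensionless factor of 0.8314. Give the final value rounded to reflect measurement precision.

35.1 °C

30.8 °C − 1.63 °C = 29.17 °C; the difference is limited to 1 decimal place (3 s.f.).
Carrying full precision, 29.17 ÷ 0.8314 = 35.0853981236… °C; 0.8314 has 4 s.f., so the result keeps min(3, 4) = 3 s.f.
Rounded to 3 significant figures: 35.1 °C.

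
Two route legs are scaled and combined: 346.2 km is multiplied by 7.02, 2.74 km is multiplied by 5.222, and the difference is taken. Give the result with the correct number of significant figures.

2.42 × 10³ km

346.2 × 7.02 = 2430.324 → 2.43 × 10³ km (3 s.f., last digit at the 10^1 place).
2.74 × 5.222 = 14.30828 → 14.3 km (3 s.f., last digit at the 10^-1 place).
Difference: 2416.01572 km; keep the coarser place, 10^1.
Result: 2.42 × 10³ km.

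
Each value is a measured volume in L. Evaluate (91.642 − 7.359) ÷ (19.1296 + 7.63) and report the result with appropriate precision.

3.150

91.642 − 7.359 = 84.283, limited to 3 d.p. → 5 s.f.; 19.1296 + 7.63 = 26.7596, limited to 2 d.p. → 4 s.f.
Carrying full precision, 84.283 ÷ 26.7596 = 3.14963601848…; keep min(5, 4) = 4 s.f.
Rounded to 4 significant figures: 3.150.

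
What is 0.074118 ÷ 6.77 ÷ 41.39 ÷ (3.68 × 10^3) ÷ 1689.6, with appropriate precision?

4.25 × 10^-11

0.074118 ÷ 6.77 ÷ 41.39 ÷ (3.68 × 10^3) ÷ 1689.6 = 4.25410178922 × 10^-11…
Multiplication/division keeps the fewest significant figures: 0.074118 → 5 s.f., 6.77 → 3 s.f., 41.39 → 4 s.f., 3.68 × 10^3 → 3 s.f., 1689.6 → 5 s.f.; limit is 3.
Rounded to 3 significant figures: 4.25 × 10^-11.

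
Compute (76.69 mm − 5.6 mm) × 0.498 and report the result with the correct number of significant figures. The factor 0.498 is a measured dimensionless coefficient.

35.4 mm

76.69 mm − 5.6 mm = 71.09 mm; the difference is limited to 1 decimal place (3 s.f.).
Carrying full precision, 71.09 × 0.498 = 35.40282 mm; 0.498 has 3 s.f., so the result keeps min(3, 3) = 3 s.f.
Rounded to 3 significant figures: 35.4 mm.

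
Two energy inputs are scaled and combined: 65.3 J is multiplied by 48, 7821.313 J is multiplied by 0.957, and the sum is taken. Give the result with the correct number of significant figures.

1.06 × 10^4 J

65.3 × 48 = 3134.4 → 3.1 × 10^3 J (2 s.f., last digit at the 10^2 place).
7821.313 × 0.957 = 7484.996541 → 7.48 × 10^3 J (3 s.f., last digit at the 10^1 place).
Sum: 10619.396541 J; keep the coarser place, 10^2.
Result: 1.06 × 10^4 J.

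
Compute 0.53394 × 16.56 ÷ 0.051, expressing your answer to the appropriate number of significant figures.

1.7 × 10^2

0.53394 × 16.56 ÷ 0.051 = 173.373458824…
Multiplication/division keeps the fewest significant figures: 0.53394 → 5 s.f., 16.56 → 4 s.f., 0.051 → 2 s.f.; limit is 2.
Rounded to 2 significant figures: 1.7 × 10^2.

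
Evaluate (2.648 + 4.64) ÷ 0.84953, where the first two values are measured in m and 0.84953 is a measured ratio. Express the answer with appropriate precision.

2.648 m + 4.64 m = 7.288 m; the sum is limited to 2 decimal places (3 s.f.).
Carrying full precision, 7.288 ÷ 0.84953 = 8.57886125269… m; 0.84953 has 5 s.f., so the result keeps min(3, 5) = 3 s.f.
Rounded to 3 significant figures: 8.58 m.

8.58 m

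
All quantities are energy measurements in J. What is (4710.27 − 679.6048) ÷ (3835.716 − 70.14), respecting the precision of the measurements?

1.07040

4710.27 − 679.6048 = 4030.6652, limited to 2 d.p. → 6 s.f.; 3835.716 − 70.14 = 3765.576, limited to 2 d.p. → 6 s.f.
Carrying full precision, 4030.6652 ÷ 3765.576 = 1.070398048…; keep min(6, 6) = 6 s.f.
Rounded to 6 significant figures: 1.07040.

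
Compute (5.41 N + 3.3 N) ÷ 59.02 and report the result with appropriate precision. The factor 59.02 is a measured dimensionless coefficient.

0.15 N

5.41 N + 3.3 N = 8.71 N; the sum is limited to 1 decimal place (2 s.f.).
Carrying full precision, 8.71 ÷ 59.02 = 0.147577092511… N; 59.02 has 4 s.f., so the result keeps min(2, 4) = 2 s.f.
Rounded to 2 significant figures: 0.15 N.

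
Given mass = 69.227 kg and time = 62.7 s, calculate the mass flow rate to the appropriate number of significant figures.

mass flow rate = 69.227 kg ÷ 62.7 s = 1.10409888357… kg/s.
69.227 has 5 significant figures; 62.7 has 3.
Division/multiplication keeps the fewest: 3 significant figures.
Rounded: 1.10 kg/s.

1.10 kg/s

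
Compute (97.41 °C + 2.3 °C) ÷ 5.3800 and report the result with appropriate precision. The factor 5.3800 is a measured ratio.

18.5 °C

97.41 °C + 2.3 °C = 99.71 °C; the sum is limited to 1 decimal place (3 s.f.).
Carrying full precision, 99.71 ÷ 5.3800 = 18.5334572491… °C; 5.3800 has 5 s.f., so the result keeps min(3, 5) = 3 s.f.
Rounded to 3 significant figures: 18.5 °C.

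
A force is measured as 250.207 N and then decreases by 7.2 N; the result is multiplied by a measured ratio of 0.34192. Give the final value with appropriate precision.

250.207 N − 7.2 N = 243.007 N; the difference is limited to 1 decimal place (4 s.f.).
Carrying full precision, 243.007 × 0.34192 = 83.08895344 N; 0.34192 has 5 s.f., so the result keeps min(4, 5) = 4 s.f.
Rounded to 4 significant figures: 83.09 N.

83.09 N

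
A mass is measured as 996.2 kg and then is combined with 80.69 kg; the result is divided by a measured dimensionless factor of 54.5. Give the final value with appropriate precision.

996.2 kg + 80.69 kg = 1076.89 kg; the sum is limited to 1 decimal place (5 s.f.).
Carrying full precision, 1076.89 ÷ 54.5 = 19.7594495413… kg; 54.5 has 3 s.f., so the result keeps min(5, 3) = 3 s.f.
Rounded to 3 significant figures: 19.8 kg.

19.8 kg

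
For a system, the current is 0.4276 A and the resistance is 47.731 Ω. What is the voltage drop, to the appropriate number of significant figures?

voltage drop = 0.4276 A × 47.731 Ω = 20.4097756 V.
0.4276 has 4 significant figures; 47.731 has 5.
Division/multiplication keeps the fewest: 4 significant figures.
Rounded: 20.41 V.

20.41 V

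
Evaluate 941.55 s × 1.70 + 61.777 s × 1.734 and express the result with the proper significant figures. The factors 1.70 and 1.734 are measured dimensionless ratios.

941.55 × 1.70 = 1600.635 → 1.60 × 10^3 s (3 s.f., last digit at the 10^1 place).
61.777 × 1.734 = 107.121318 → 107.1 s (4 s.f., last digit at the 10^-1 place).
Sum: 1707.756318 s; keep the coarser place, 10^1.
Result: 1.71 × 10^3 s.

1.71 × 10^3 s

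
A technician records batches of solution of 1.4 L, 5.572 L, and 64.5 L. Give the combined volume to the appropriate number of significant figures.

1.4 L + 5.572 L + 64.5 L = 71.472 L.
Addition/subtraction keeps the fewest decimal places: 1.4 → 1 decimal place, 5.572 → 3 decimal places, 64.5 → 1 decimal place; limit is 1.
Rounded to 1 decimal place: 71.5 L.

71.5 L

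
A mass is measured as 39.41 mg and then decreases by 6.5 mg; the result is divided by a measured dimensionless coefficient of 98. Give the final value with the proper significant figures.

39.41 mg − 6.5 mg = 32.91 mg; the difference is limited to 1 decimal place (3 s.f.).
Carrying full precision, 32.91 ÷ 98 = 0.335816326531… mg; 98 has 2 s.f., so the result keeps min(3, 2) = 2 s.f.
Rounded to 2 significant figures: 0.34 mg.

0.34 mg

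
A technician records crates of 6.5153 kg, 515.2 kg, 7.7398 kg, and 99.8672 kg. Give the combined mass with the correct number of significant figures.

629.3 kg

6.5153 kg + 515.2 kg + 7.7398 kg + 99.8672 kg = 629.3223 kg.
Addition/subtraction keeps the fewest decimal places: 6.5153 → 4 decimal places, 515.2 → 1 decimal place, 7.7398 → 4 decimal places, 99.8672 → 4 decimal places; limit is 1.
Rounded to 1 decimal place: 629.3 kg.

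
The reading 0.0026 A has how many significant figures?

2

0.0026: leading zeros are not significant.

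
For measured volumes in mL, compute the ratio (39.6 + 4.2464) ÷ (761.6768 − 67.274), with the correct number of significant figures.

39.6 + 4.2464 = 43.8464, limited to 1 d.p. → 3 s.f.; 761.6768 − 67.274 = 694.4028, limited to 3 d.p. → 6 s.f.
Carrying full precision, 43.8464 ÷ 694.4028 = 0.0631426025356…; keep min(3, 6) = 3 s.f.
Rounded to 3 significant figures: 0.0631.

0.0631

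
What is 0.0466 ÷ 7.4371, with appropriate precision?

0.00627

0.0466 ÷ 7.4371 = 0.00626588320716…
Multiplication/division keeps the fewest significant figures: 0.0466 → 3 s.f., 7.4371 → 5 s.f.; limit is 3.
Rounded to 3 significant figures: 0.00627.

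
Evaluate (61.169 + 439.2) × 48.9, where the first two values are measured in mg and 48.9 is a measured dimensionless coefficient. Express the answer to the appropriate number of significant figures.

61.169 mg + 439.2 mg = 500.369 mg; the sum is limited to 1 decimal place (4 s.f.).
Carrying full precision, 500.369 × 48.9 = 24468.0441 mg; 48.9 has 3 s.f., so the result keeps min(4, 3) = 3 s.f.
Rounded to 3 significant figures: 2.45 × 10⁴ mg.

2.45 × 10⁴ mg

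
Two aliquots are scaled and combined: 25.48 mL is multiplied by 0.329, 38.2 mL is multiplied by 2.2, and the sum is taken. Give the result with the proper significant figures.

25.48 × 0.329 = 8.38292 → 8.38 mL (3 s.f., last digit at the 10^-2 place).
38.2 × 2.2 = 84.04 → 84 mL (2 s.f., last digit at the 10^0 place).
Sum: 92.42292 mL; keep the coarser place, 10^0.
Result: 92 mL.

92 mL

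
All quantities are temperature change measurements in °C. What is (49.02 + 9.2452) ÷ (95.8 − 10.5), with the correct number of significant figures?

49.02 + 9.2452 = 58.2652, limited to 2 d.p. → 4 s.f.; 95.8 − 10.5 = 85.3, limited to 1 d.p. → 3 s.f.
Carrying full precision, 58.2652 ÷ 85.3 = 0.683062133646…; keep min(4, 3) = 3 s.f.
Rounded to 3 significant figures: 0.683.

0.683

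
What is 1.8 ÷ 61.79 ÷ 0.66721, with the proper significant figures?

1.8 ÷ 61.79 ÷ 0.66721 = 0.0436608074437…
Multiplication/division keeps the fewest significant figures: 1.8 → 2 s.f., 61.79 → 4 s.f., 0.66721 → 5 s.f.; limit is 2.
Rounded to 2 significant figures: 0.044.

0.044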